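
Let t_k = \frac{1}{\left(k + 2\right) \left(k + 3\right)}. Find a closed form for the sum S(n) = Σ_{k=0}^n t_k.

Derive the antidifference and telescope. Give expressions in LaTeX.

Ratio r(k) = (k + 2)/(k + 4).
Normal form (A,B,C) = (k + 2, k + 4, 1).
Set up (k + 2)·f(k+1) − (k + 3)·f(k) − (1) = 0.
d = 1 from the (1,1,0) case.
A polynomial solution: f(k) = k/2.
Get s_k = R·t_k = k/(2*(k + 2)) with R(k) = B(k−1)f(k)/C(k) = k*(k + 3)/2.
s_(k+1) − s_k = 1/(k**2 + 5*k + 6) = t_k.
Σ_(k=0)^n t_k = s_(n+1) − s_(0) = ((n + 1)/(2*(n + 3))) − (0), i.e. (n + 1)/(2*(n + 3)).

S(n) = \frac{n + 1}{2 \left(n + 3\right)}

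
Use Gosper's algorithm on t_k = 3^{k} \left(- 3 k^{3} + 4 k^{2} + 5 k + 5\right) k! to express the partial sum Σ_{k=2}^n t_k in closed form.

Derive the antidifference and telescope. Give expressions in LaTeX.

S(n) = - 3 \cdot 3^{n} n^{3} n! + 3 \cdot 3^{n} n^{2} n! + 9 \cdot 3^{n} n n! + 3 \cdot 3^{n} n! - 36

t_(k+1)/t_k = 3*(3*k**4 + 8*k**3 + k**2 - 15*k - 11)/(3*k**3 - 4*k**2 - 5*k - 5).
Gosper form: A/B · C(k+1)/C(k) with A=3*k + 3, B=1, C=k**3 - 4*k**2/3 - 5*k/3 - 5/3.
Key eq: (3*k + 3)·f(k+1) = (1)·f(k) + (k**3 - 4*k**2/3 - 5*k/3 - 5/3).
deg f ≤ 2 (via 1,0,3).
Coefficient equations give f(k) = (k**2 - 4*k + 2)/3.
So s_k = (B(k−1)f/C)·t_k = ((k**2 - 4*k + 2)/(3*k**3 - 4*k**2 - 5*k - 5))·t_k = -3**k*(k**2 - 4*k + 2)*factorial(k).
Δs = 3**k*(-3*k**3 + 4*k**2 + 5*k + 5)*factorial(k), as required.
Evaluate: s_(n+1) = 3**(n + 1)*(-n**2 + 2*n + 1)*factorial(n + 1); subtract s_(2) = 36 ⇒ S(n) = -3*3**n*n**3*factorial(n) + 3*3**n*n**2*factorial(n) + 9*3**n*n*factorial(n) + 3*3**n*factorial(n) - 36.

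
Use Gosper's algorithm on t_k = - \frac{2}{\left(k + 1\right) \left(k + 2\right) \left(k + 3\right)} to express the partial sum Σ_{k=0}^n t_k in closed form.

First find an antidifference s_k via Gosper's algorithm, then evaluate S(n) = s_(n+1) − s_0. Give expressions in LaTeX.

S(n) = \frac{- n^{2} - 5 n - 4}{2 \left(n^{2} + 5 n + 6\right)}

The ratio is (k + 1)/(k + 4).
So A=k + 1 and B=k + 4, with C=1.
Solve (k + 1)·f(k+1) − (k + 3)·f(k) = 1.
Degrees (1,1,0) ⇒ d ≤ 2.
Solve for f: f(k) = k*(k + 3)/4 (degree 2 ≤ 2).
R(k) = B(k−1)·f(k)/C(k) = k*(k + 3)**2/4; s_k = R·t_k = k*(-k - 3)/(2*(k + 1)*(k + 2)).
s_(k+1) − s_k = -2/(k**3 + 6*k**2 + 11*k + 6) = t_k.
Telescope: S(n) = s_(n+1) − s_(0) = (-n**2 - 5*n - 4)/(2*(n**2 + 5*n + 6)) − (0) = (-n**2 - 5*n - 4)/(2*(n**2 + 5*n + 6)).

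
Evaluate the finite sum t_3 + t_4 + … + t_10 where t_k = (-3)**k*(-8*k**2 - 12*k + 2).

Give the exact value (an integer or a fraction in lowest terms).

Σ = -42514848

r(k) = 3*(-4*k**2 - 14*k - 9)/(4*k**2 + 6*k - 1) after simplifying.
Gosper form: A/B · C(k+1)/C(k) with A=-3, B=1, C=k**2 + 3*k/2 - 1/4.
Set up (-3)·f(k+1) − (1)·f(k) − (k**2 + 3*k/2 - 1/4) = 0.
d = 2 from the (0,0,2) case.
Coefficient equations give f(k) = -(k - 1)*(k + 1)/4.
Get s_k = R·t_k = 2*(-3)**k*(k**2 - 1) with R(k) = B(k−1)f(k)/C(k) = -(k - 1)*(k + 1)/(4*k**2 + 6*k - 1).
Δs = (-3)**k*(-8*k**2 - 12*k + 2), as required.
Sum = s_(11) − s_(3); s_(11) = -42515280, s_(3) = -432 ⇒ -42514848.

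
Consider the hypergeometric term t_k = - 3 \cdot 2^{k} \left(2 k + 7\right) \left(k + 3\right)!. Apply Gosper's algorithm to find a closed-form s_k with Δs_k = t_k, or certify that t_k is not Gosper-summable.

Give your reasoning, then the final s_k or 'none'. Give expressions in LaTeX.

s_k = - 3 \cdot 2^{k} \left(k + 3\right)!

Compute t_(k+1)/t_k: get 2*(k + 4)*(2*k + 9)/(2*k + 7).
Gosper form: A/B · C(k+1)/C(k) with A=2*k + 8, B=1, C=k + 7/2.
Need (2*k + 8)·f(k+1) − (1)·f(k) = k + 7/2.
From deg A=1, deg B=0, deg C=1: d=0.
Solve for f: f(k) = 1/2 (degree 0 ≤ 0).
Get s_k = R·t_k = -3*2**k*factorial(k + 3) with R(k) = B(k−1)f(k)/C(k) = 1/(2*k + 7).
Δs = -3*2**k*(2*k + 7)*factorial(k + 3), as required.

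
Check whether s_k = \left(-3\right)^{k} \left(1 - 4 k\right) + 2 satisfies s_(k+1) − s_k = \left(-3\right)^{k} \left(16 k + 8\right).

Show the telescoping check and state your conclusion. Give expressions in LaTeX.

s_(k+1) = 3*(-3)**k*(4*k + 3) + 2
s_(k+1) − s_k = (-3)**k*(16*k + 8)
(s_(k+1) − s_k) − t_k = 0

valid; difference matches t_k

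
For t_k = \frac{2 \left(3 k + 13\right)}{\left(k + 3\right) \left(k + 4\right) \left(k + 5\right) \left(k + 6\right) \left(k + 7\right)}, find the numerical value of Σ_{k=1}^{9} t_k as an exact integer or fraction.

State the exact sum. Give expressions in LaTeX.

Σ = 41/3640

t_(k+1)/t_k = (k + 3)*(3*k + 16)/((k + 8)*(3*k + 13)).
Gosper form: A/B · C(k+1)/C(k) with A=k + 3, B=k + 8, C=k + 13/3.
Set up (k + 3)·f(k+1) − (k + 7)·f(k) − (k + 13/3) = 0.
Degrees (1,1,1) ⇒ d ≤ 4.
A polynomial solution: f(k) = k*(k + 4)*(k**2 + 14*k + 63)/270.
Get s_k = R·t_k = k*(k**2 + 14*k + 63)/(45*(k**3 + 14*k**2 + 63*k + 90)) with R(k) = B(k−1)f(k)/C(k) = k*(k + 4)*(k + 7)*(k**2 + 14*k + 63)/(90*(3*k + 13)).
Check: Δs_k = 2*(3*k + 13)/(k**5 + 25*k**4 + 245*k**3 + 1175*k**2 + 2754*k + 2520). ✓
Sum = s_(10) − s_(1); s_(10) = 101/4680, s_(1) = 13/1260 ⇒ 41/3640.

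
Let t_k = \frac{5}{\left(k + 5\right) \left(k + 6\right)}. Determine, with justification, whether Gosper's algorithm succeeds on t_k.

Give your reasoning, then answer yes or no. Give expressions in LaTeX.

Yes. s_k = \frac{k}{k + 5}.

t_(k+1)/t_k = (k + 5)/(k + 7).
Normal form (A,B,C) = (k + 5, k + 7, 1).
Solve (k + 5)·f(k+1) − (k + 6)·f(k) = 1.
deg f ≤ 1 (via 1,1,0).
Match coefficients ⇒ f(k) = k/5.
So s_k = (B(k−1)f/C)·t_k = (k*(k + 6)/5)·t_k = k/(k + 5).
Δs = 5/(k**2 + 11*k + 30), as required.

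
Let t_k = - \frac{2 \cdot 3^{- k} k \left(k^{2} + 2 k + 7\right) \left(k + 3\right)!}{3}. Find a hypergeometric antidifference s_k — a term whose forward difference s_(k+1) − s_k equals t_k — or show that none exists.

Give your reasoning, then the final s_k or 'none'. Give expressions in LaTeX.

r(k) = (k + 1)*(k + 4)*(2*k + (k + 1)**2 + 9)/(3*k*(k**2 + 2*k + 7)) after simplifying.
Gosper form: A/B · C(k+1)/C(k) with A=k/3 + 4/3, B=1, C=k**3 + 2*k**2 + 7*k.
Set up (k/3 + 4/3)·f(k+1) − (1)·f(k) − (k**3 + 2*k**2 + 7*k) = 0.
Bound: deg f ≤ 2.
A polynomial solution: f(k) = 3*k*(k - 1).
Certificate R = B(k−1)f/C = 3*(k - 1)/(k**2 + 2*k + 7) gives s_k = -2*k*(k - 1)*factorial(k + 3)/3**k.
s_(k+1) − s_k = -2*k*(k**2 + 2*k + 7)*factorial(k + 3)/(3*3**k) = t_k.

s_k = - 2 \cdot 3^{- k} k \left(k - 1\right) \left(k + 3\right)!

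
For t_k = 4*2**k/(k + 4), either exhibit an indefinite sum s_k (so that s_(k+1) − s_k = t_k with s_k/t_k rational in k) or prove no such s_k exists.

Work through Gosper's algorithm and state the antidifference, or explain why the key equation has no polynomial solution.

r(k) = 2*(k + 4)/(k + 5) after simplifying.
Factor: A=2*k + 8; B=k + 5; C=1.
Need (2*k + 8)·f(k+1) − (k + 4)·f(k) = 1.
Bound: deg f ≤ -1.
d = -1 < 0 ⇒ no nonzero polynomial f; not summable.

not Gosper-summable; s_k does not exist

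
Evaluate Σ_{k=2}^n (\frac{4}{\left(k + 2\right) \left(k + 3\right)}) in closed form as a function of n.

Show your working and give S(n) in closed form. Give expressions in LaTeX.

S(n) = \frac{n - 1}{n + 3}

Step 1: r(k) = (k + 2)/(k + 4).
Gosper form: A/B · C(k+1)/C(k) with A=k + 2, B=k + 4, C=1.
Set up (k + 2)·f(k+1) − (k + 3)·f(k) − (1) = 0.
Degrees (1,1,0) ⇒ d ≤ 1.
Coefficient equations give f(k) = k/2.
So s_k = (B(k−1)f/C)·t_k = (k*(k + 3)/2)·t_k = 2*k/(k + 2).
Check: Δs_k = 4/(k**2 + 5*k + 6). ✓
Evaluate: s_(n+1) = 2*(n + 1)/(n + 3); subtract s_(2) = 1 ⇒ S(n) = (n - 1)/(n + 3).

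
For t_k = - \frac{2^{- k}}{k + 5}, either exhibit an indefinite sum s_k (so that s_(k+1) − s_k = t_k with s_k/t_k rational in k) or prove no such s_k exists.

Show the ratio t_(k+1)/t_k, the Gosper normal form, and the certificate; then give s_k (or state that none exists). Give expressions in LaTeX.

Ratio r(k) = (k + 5)/(2*(k + 6)).
Factor: A=k/2 + 5/2; B=k + 6; C=1.
Solve (k/2 + 5/2)·f(k+1) − (k + 5)·f(k) = 1.
Degrees (1,1,0) ⇒ d ≤ -1.
Negative degree bound (-1): no f exists, t_k not Gosper-summable.

none — t_k is not Gosper-summable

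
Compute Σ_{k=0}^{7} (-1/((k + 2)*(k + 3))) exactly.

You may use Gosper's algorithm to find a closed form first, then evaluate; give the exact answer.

The ratio is (k + 2)/(k + 4).
So A=k + 2 and B=k + 4, with C=1.
Key eq: (k + 2)·f(k+1) = (k + 3)·f(k) + (1).
d = 1 from the (1,1,0) case.
Match coefficients ⇒ f(k) = k/2.
Get s_k = R·t_k = -k/(2*k + 4) with R(k) = B(k−1)f(k)/C(k) = k*(k + 3)/2.
Verify: -1/(k**2 + 5*k + 6) matches t_k.
Telescoping: Σ = s_(8) − s_(0) = -2/5 − (0) = -2/5.

Σ = -2/5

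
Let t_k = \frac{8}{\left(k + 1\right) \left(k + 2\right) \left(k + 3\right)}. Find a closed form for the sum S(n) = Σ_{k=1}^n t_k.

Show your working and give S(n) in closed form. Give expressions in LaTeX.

r(k) = (k + 1)/(k + 4) after simplifying.
Take A(k)=k + 1, B(k)=k + 4, C(k)=1.
Set up (k + 1)·f(k+1) − (k + 3)·f(k) − (1) = 0.
From deg A=1, deg B=1, deg C=0: d=2.
Match coefficients ⇒ f(k) = k*(k + 3)/4.
Then R = B(k−1)f/C = k*(k + 3)**2/4, so s_k = R(k)·t_k = 2*k*(k + 3)/((k + 1)*(k + 2)).
Verify: 8/(k**3 + 6*k**2 + 11*k + 6) matches t_k.
Σ_(k=1)^n t_k = s_(n+1) − s_(1) = (2*(n**2 + 5*n + 4)/(n**2 + 5*n + 6)) − (4/3), i.e. 2*n*(n + 5)/(3*(n**2 + 5*n + 6)).

S(n) = \frac{2 n \left(n + 5\right)}{3 \left(n^{2} + 5 n + 6\right)}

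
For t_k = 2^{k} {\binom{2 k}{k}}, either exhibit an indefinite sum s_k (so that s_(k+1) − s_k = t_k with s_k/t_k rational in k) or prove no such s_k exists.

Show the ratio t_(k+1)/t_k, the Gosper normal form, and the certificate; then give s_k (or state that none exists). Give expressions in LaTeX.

Ratio r(k) = 4*(2*k + 1)/(k + 1).
Normal form (A,B,C) = (8*k + 4, k + 1, 1).
f must satisfy (8*k + 4)·f(k+1) − (k)·f(k) = 1.
Degrees (1,1,0) ⇒ d ≤ -1.
deg f ≤ -1 is impossible — no certificate.

none — t_k is not Gosper-summable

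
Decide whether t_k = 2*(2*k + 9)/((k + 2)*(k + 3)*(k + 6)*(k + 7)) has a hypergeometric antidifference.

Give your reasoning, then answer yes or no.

Yes. s_k = k*(k + 8)/(6*(k**2 + 8*k + 12)).

Step 1: r(k) = (k + 2)*(k + 6)*(2*k + 11)/((k + 4)*(k + 8)*(2*k + 9)).
Take A(k)=k + 2, B(k)=k + 8, C(k)=k**3 + 27*k**2/2 + 121*k/2 + 90.
Set up (k + 2)·f(k+1) − (k + 7)·f(k) − (k**3 + 27*k**2/2 + 121*k/2 + 90) = 0.
d = 5 from the (1,1,3) case.
Coefficient equations give f(k) = k*(k + 3)*(k + 4)*(k + 5)*(k + 8)/24.
Then R = B(k−1)f/C = k*(k + 3)*(k + 7)*(k + 8)/(12*(2*k + 9)), so s_k = R(k)·t_k = k*(k + 8)/(6*(k**2 + 8*k + 12)).
Δs = 2*(2*k + 9)/(k**4 + 18*k**3 + 113*k**2 + 288*k + 252), as required.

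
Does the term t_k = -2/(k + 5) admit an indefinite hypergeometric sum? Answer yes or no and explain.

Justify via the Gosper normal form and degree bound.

No — t_k has no hypergeometric antidifference.

The ratio is (k + 5)/(k + 6).
Take A(k)=k + 5, B(k)=k + 6, C(k)=1.
Key eq: (k + 5)·f(k+1) = (k + 5)·f(k) + (1).
From deg A=1, deg B=1, deg C=0: d=0.
Write f(k) = c0. Then LHS − RHS = -1, requiring -1 = 0: contradictory. No certificate.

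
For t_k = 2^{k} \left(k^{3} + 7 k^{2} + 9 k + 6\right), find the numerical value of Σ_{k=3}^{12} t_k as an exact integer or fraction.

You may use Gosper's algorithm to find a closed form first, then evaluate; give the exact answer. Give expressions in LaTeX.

Step 1: r(k) = 2*(k**3 + 10*k**2 + 26*k + 23)/(k**3 + 7*k**2 + 9*k + 6).
Take A(k)=2, B(k)=1, C(k)=k**3 + 7*k**2 + 9*k + 6.
Need (2)·f(k+1) − (1)·f(k) = k**3 + 7*k**2 + 9*k + 6.
Degrees (0,0,3) ⇒ d ≤ 3.
Coefficient equations give f(k) = k**3 + k**2 - k + 4.
R(k) = B(k−1)·f(k)/C(k) = (k**3 + k**2 - k + 4)/(k**3 + 7*k**2 + 9*k + 6); s_k = R·t_k = 2**k*(k**3 + k**2 - k + 4).
Δs = 2**k*(k**3 + 7*k**2 + 9*k + 6), as required.
Sum = s_(13) − s_(3); s_(13) = 19308544, s_(3) = 296 ⇒ 19308248.

Σ = 19308248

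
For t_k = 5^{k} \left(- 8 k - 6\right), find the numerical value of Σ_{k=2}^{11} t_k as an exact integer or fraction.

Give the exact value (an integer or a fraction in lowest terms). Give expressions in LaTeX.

r(k) = 5*(4*k + 7)/(4*k + 3) after simplifying.
Take A(k)=5, B(k)=1, C(k)=k + 3/4.
Solve (5)·f(k+1) − (1)·f(k) = k + 3/4.
d = 1 from the (0,0,1) case.
Solving with deg f ≤ 1: f(k) = (2*k - 1)/8.
R(k) = B(k−1)·f(k)/C(k) = (2*k - 1)/(2*(4*k + 3)); s_k = R·t_k = 5**k*(1 - 2*k).
Δs = 5**k*(-8*k - 6), as required.
Evaluate s at k=12 and k=2: -5615234375 and -75; difference -5615234300.

Σ = -5615234300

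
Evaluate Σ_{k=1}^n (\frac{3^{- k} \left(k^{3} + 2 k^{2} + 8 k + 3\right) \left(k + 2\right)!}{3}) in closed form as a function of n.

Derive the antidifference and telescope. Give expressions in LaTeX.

S(n) = \frac{3^{- n} \left(- 12 \cdot 3^{n} + n^{5} n! + 8 n^{4} n! + 25 n^{3} n! + 40 n^{2} n! + 34 n n! + 12 n!\right)}{3}

t_(k+1)/t_k = (k**4 + 8*k**3 + 30*k**2 + 59*k + 42)/(3*(k**3 + 2*k**2 + 8*k + 3)).
Factor: A=k/3 + 1; B=1; C=k**3 + 2*k**2 + 8*k + 3.
Set up (k/3 + 1)·f(k+1) − (1)·f(k) − (k**3 + 2*k**2 + 8*k + 3) = 0.
From deg A=1, deg B=0, deg C=3: d=2.
Solving with deg f ≤ 2: f(k) = 3*(k**2 + 1).
Then R = B(k−1)f/C = 3*(k**2 + 1)/(k**3 + 2*k**2 + 8*k + 3), so s_k = R(k)·t_k = (k**2 + 1)*factorial(k + 2)/3**k.
Δs = (k**3 + 2*k**2 + 8*k + 3)*factorial(k + 2)/(3*3**k), as required.
Evaluate: s_(n+1) = 3**(-n - 1)*(n**2 + 2*n + 2)*factorial(n + 3); subtract s_(1) = 4 ⇒ S(n) = (-12*3**n + n**5*factorial(n) + 8*n**4*factorial(n) + 25*n**3*factorial(n) + 40*n**2*factorial(n) + 34*n*factorial(n) + 12*factorial(n))/(3*3**n).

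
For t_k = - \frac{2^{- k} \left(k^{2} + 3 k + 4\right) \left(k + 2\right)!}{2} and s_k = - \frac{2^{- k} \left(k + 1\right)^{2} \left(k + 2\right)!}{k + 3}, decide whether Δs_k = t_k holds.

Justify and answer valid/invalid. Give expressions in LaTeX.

s_(k+1) = -(k + 2)**2*factorial(k + 3)/(2*2**k*(k + 4))
s_(k+1) − s_k = -(k**4 + 8*k**3 + 25*k**2 + 42*k + 28)*factorial(k + 2)/(2*2**k*(k + 3)*(k + 4))
(s_(k+1) − s_k) − t_k = (k**3 + 6*k**2 + 11*k + 10)*factorial(k + 2)/(2**k*(k + 3)*(k + 4))

Invalid: residual \frac{2^{- k} \left(k^{3} + 6 k^{2} + 11 k + 10\right) \left(k + 2\right)!}{\left(k + 3\right) \left(k + 4\right)} ≠ 0.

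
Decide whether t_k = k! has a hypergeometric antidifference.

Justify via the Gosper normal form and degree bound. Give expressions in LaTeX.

The ratio is k + 1.
A = k + 1, B = 1, C = 1.
Need (k + 1)·f(k+1) − (1)·f(k) = 1.
deg f ≤ -1 (via 1,0,0).
d = -1 < 0 ⇒ no nonzero polynomial f; not summable.

No. Not Gosper-summable.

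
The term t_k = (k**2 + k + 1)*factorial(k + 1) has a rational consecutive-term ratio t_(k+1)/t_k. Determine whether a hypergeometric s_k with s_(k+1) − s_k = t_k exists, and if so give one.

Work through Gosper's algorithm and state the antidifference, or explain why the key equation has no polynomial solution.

The ratio is (k + 2)*(k + (k + 1)**2 + 2)/(k**2 + k + 1).
Normal form (A,B,C) = (k + 2, 1, k**2 + k + 1).
Solve (k + 2)·f(k+1) − (1)·f(k) = k**2 + k + 1.
From deg A=1, deg B=0, deg C=2: d=1.
Solving with deg f ≤ 1: f(k) = k - 1.
Certificate R = B(k−1)f/C = (k - 1)/(k**2 + k + 1) gives s_k = (k - 1)*factorial(k + 1).
s_(k+1) − s_k = (k**2 + k + 1)*factorial(k + 1) = t_k.

s_k = (k - 1)*factorial(k + 1)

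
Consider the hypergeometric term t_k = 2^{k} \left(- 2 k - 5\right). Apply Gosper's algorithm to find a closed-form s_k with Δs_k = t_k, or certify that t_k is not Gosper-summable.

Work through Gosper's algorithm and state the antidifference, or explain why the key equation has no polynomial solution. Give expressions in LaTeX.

Compute t_(k+1)/t_k: get 2*(2*k + 7)/(2*k + 5).
Gosper form: A/B · C(k+1)/C(k) with A=2, B=1, C=k + 5/2.
Key eq: (2)·f(k+1) = (1)·f(k) + (k + 5/2).
Bound: deg f ≤ 1.
Solving with deg f ≤ 1: f(k) = (2*k + 1)/2.
Then R = B(k−1)f/C = (2*k + 1)/(2*k + 5), so s_k = R(k)·t_k = 2**k*(-2*k - 1).
Check: Δs_k = 2**k*(-2*k - 5). ✓

s_k = 2^{k} \left(- 2 k - 1\right)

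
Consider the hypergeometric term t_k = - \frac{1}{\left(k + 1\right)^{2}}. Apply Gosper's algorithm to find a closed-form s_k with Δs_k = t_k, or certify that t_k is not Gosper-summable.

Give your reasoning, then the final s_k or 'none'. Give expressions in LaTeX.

The ratio is (k + 1)**2/(k + 2)**2.
So A=k**2 + 2*k + 1 and B=k**2 + 4*k + 4, with C=1.
Need (k**2 + 2*k + 1)·f(k+1) − (k**2 + 2*k + 1)·f(k) = 1.
From deg A=2, deg B=2, deg C=0: d=0.
Generic f = c0 gives residual -1; -1 = 0 cannot hold, so t_k is not Gosper-summable.

not Gosper-summable; s_k does not exist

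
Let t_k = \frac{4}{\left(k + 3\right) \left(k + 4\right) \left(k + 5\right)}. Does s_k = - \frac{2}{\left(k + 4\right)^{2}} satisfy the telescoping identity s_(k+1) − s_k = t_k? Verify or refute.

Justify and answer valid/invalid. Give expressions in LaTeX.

s_(k+1) = -2/(k + 5)**2
s_(k+1) − s_k = -2/(k + 5)**2 + 2/(k + 4)**2
(s_(k+1) − s_k) − t_k = 2*(-3*k - 13)/(k**5 + 21*k**4 + 175*k**3 + 723*k**2 + 1480*k + 1200)

Invalid: residual \frac{2 \left(- 3 k - 13\right)}{k^{5} + 21 k^{4} + 175 k^{3} + 723 k^{2} + 1480 k + 1200} ≠ 0.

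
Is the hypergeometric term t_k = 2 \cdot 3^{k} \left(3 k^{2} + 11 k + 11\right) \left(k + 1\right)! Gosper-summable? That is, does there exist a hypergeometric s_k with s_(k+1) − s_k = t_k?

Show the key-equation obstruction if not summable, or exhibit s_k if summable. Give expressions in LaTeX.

Yes. s_k = 2 \cdot 3^{k} \left(k + 1\right) \left(k + 1\right)!.

t_(k+1)/t_k = 3*(3*k**3 + 23*k**2 + 59*k + 50)/(3*k**2 + 11*k + 11).
Take A(k)=3*k + 6, B(k)=1, C(k)=k**2 + 11*k/3 + 11/3.
Key eq: (3*k + 6)·f(k+1) = (1)·f(k) + (k**2 + 11*k/3 + 11/3).
Degrees (1,0,2) ⇒ d ≤ 1.
Solving with deg f ≤ 1: f(k) = (k + 1)/3.
Certificate R = B(k−1)f/C = (k + 1)/(3*k**2 + 11*k + 11) gives s_k = 2*3**k*(k + 1)*factorial(k + 1).
Verify: 2*3**k*(3*k**2 + 11*k + 11)*factorial(k + 1) matches t_k.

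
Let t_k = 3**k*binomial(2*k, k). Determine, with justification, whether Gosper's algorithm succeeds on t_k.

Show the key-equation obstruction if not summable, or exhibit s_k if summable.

No. Not Gosper-summable.

The ratio is 6*(2*k + 1)/(k + 1).
Normal form (A,B,C) = (12*k + 6, k + 1, 1).
Need (12*k + 6)·f(k+1) − (k)·f(k) = 1.
From deg A=1, deg B=1, deg C=0: d=-1.
deg f ≤ -1 is impossible — no certificate.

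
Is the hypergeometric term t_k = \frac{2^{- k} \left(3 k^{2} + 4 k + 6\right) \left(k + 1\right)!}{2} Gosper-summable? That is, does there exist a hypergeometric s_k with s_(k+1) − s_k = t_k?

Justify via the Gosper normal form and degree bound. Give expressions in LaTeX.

t_(k+1)/t_k = (k + 2)*(4*k + 3*(k + 1)**2 + 10)/(2*(3*k**2 + 4*k + 6)).
So A=k/2 + 1 and B=1, with C=k**2 + 4*k/3 + 2.
Key eq: (k/2 + 1)·f(k+1) = (1)·f(k) + (k**2 + 4*k/3 + 2).
Bound: deg f ≤ 1.
Solving with deg f ≤ 1: f(k) = 2*(3*k + 1)/3.
Certificate R = B(k−1)f/C = 2*(3*k + 1)/(3*k**2 + 4*k + 6) gives s_k = (3*k + 1)*factorial(k + 1)/2**k.
s_(k+1) − s_k = (3*k**2 + 4*k + 6)*factorial(k + 1)/(2*2**k) = t_k.

Yes. s_k = 2^{- k} \left(3 k + 1\right) \left(k + 1\right)!.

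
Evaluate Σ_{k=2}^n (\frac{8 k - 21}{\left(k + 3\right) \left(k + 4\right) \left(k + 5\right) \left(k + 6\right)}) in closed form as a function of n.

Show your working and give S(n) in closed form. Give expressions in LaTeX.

S(n) = \frac{n^{3} + 15 n^{2} - 94 n + 78}{42 \left(n^{3} + 15 n^{2} + 74 n + 120\right)}

Ratio r(k) = (k + 3)*(8*k - 13)/((k + 7)*(8*k - 21)).
Normal form (A,B,C) = (k + 3, k + 7, k - 21/8).
Need (k + 3)·f(k+1) − (k + 6)·f(k) = k - 21/8.
From deg A=1, deg B=1, deg C=1: d=3.
Match coefficients ⇒ f(k) = -k*(k**2 + 12*k + 127)/160.
Get s_k = R·t_k = k*(-k**2 - 12*k - 127)/(20*(k + 3)*(k + 4)*(k + 5)) with R(k) = B(k−1)f(k)/C(k) = -k*(k + 6)*(k**2 + 12*k + 127)/(20*(8*k - 21)).
s_(k+1) − s_k = (8*k - 21)/(k**4 + 18*k**3 + 119*k**2 + 342*k + 360) = t_k.
Telescope: S(n) = s_(n+1) − s_(2) = (-n**3 - 15*n**2 - 154*n - 140)/(20*(n**3 + 15*n**2 + 74*n + 120)) − (-31/420) = (n**3 + 15*n**2 - 94*n + 78)/(42*(n**3 + 15*n**2 + 74*n + 120)).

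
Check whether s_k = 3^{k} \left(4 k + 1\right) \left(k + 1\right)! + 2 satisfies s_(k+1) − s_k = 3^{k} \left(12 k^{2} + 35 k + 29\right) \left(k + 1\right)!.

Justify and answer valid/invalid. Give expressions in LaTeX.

Valid: the claim telescopes to t_k.

s_(k+1) = 3**(k + 1)*(4*k + 5)*factorial(k + 2) + 2
s_(k+1) − s_k = 3**k*(12*k**2 + 35*k + 29)*factorial(k + 1)
(s_(k+1) − s_k) − t_k = 0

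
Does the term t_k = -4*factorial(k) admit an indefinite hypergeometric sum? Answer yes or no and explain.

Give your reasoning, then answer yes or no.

Ratio r(k) = k + 1.
Normal form (A,B,C) = (k + 1, 1, 1).
Solve (k + 1)·f(k+1) − (1)·f(k) = 1.
d = -1 from the (1,0,0) case.
Bound -1 < 0, so the key equation has no polynomial solution.

No; the degree bound rules out any f.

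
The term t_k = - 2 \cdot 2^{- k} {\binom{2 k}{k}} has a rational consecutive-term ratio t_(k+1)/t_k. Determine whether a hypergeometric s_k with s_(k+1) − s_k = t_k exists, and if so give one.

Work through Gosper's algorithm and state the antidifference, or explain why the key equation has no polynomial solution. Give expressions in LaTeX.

Compute t_(k+1)/t_k: get (2*k + 1)/(k + 1).
So A=2*k + 1 and B=k + 1, with C=1.
Need (2*k + 1)·f(k+1) − (k)·f(k) = 1.
d = -1 from the (1,1,0) case.
d = -1 < 0 ⇒ no nonzero polynomial f; not summable.

none (Gosper's algorithm certifies no s_k)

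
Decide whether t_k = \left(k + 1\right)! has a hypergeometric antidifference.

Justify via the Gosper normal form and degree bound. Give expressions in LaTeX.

r(k) = k + 2 after simplifying.
A = k + 2, B = 1, C = 1.
Solve (k + 2)·f(k+1) − (1)·f(k) = 1.
From deg A=1, deg B=0, deg C=0: d=-1.
Negative degree bound (-1): no f exists, t_k not Gosper-summable.

No. Not Gosper-summable.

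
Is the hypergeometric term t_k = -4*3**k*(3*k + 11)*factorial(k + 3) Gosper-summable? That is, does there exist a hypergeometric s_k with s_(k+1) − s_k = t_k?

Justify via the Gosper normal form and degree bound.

t_(k+1)/t_k = 3*(k + 4)*(3*k + 14)/(3*k + 11).
Gosper form: A/B · C(k+1)/C(k) with A=3*k + 12, B=1, C=k + 11/3.
f must satisfy (3*k + 12)·f(k+1) − (1)·f(k) = k + 11/3.
Bound: deg f ≤ 0.
Match coefficients ⇒ f(k) = 1/3.
Certificate R = B(k−1)f/C = 1/(3*k + 11) gives s_k = -4*3**k*factorial(k + 3).
Verify: -4*3**k*(3*k + 11)*factorial(k + 3) matches t_k.

Yes. s_k = -4*3**k*factorial(k + 3).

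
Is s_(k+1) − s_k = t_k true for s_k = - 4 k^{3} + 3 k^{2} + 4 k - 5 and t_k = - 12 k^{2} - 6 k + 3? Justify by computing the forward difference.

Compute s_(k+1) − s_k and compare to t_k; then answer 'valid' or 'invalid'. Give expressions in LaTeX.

s_(k+1) = -4*k**3 - 9*k**2 - 2*k - 2
s_(k+1) − s_k = -12*k**2 - 6*k + 3
(s_(k+1) − s_k) − t_k = 0

Valid: the claim telescopes to t_k.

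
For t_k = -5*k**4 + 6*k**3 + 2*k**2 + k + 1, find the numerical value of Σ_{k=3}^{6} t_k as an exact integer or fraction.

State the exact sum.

r(k) = (5*k**4 + 14*k**3 + 10*k**2 - 3*k - 5)/(5*k**4 - 6*k**3 - 2*k**2 - k - 1) after simplifying.
Normal form (A,B,C) = (1, 1, k**4 - 6*k**3/5 - 2*k**2/5 - k/5 - 1/5).
f must satisfy (1)·f(k+1) − (1)·f(k) = k**4 - 6*k**3/5 - 2*k**2/5 - k/5 - 1/5.
Bound: deg f ≤ 5.
Solve for f: f(k) = k*(k**4 - 4*k**3 + 4*k**2 - k - 1)/5 (degree 5 ≤ 5).
Get s_k = R·t_k = k*(-k**4 + 4*k**3 - 4*k**2 + k + 1) with R(k) = B(k−1)f(k)/C(k) = k*(k**4 - 4*k**3 + 4*k**2 - k - 1)/(5*k**4 - 6*k**3 - 2*k**2 - k - 1).
Check: Δs_k = -5*k**4 + 6*k**3 + 2*k**2 + k + 1. ✓
Σ_(k=3)^(6) t_k = s_(7) − s_(3) = -8519 − (-15) = -8504.

Σ = -8504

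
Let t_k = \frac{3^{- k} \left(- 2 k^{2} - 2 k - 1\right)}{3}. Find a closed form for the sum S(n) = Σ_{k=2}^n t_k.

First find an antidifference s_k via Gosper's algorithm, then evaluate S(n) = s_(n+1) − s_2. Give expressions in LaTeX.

r(k) = (2*k**2 + 6*k + 5)/(3*(2*k**2 + 2*k + 1)) after simplifying.
Gosper form: A/B · C(k+1)/C(k) with A=1/3, B=1, C=k**2 + k + 1/2.
Solve (1/3)·f(k+1) − (1)·f(k) = k**2 + k + 1/2.
From deg A=0, deg B=0, deg C=2: d=2.
Solve for f: f(k) = -3*(k**2 + 2*k + 2)/2 (degree 2 ≤ 2).
Then R = B(k−1)f/C = -3*(k**2 + 2*k + 2)/(2*k**2 + 2*k + 1), so s_k = R(k)·t_k = (k**2 + 2*k + 2)/3**k.
s_(k+1) − s_k = (-2*k**2 - 2*k - 1)/(3*3**k) = t_k.
Telescope: S(n) = s_(n+1) − s_(2) = 3**(-n - 1)*(n**2 + 4*n + 5) − (10/9) = 3**(-n - 2)*(-10*3**n + 3*n**2 + 12*n + 15).

S(n) = 3^{- n - 2} \left(- 10 \cdot 3^{n} + 3 n^{2} + 12 n + 15\right)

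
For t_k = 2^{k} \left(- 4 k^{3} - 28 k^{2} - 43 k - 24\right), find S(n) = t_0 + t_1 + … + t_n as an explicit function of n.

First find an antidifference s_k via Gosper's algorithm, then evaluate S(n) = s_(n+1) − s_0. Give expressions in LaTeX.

t_(k+1)/t_k = 2*(4*k**3 + 40*k**2 + 111*k + 99)/(4*k**3 + 28*k**2 + 43*k + 24).
A = 2, B = 1, C = k**3 + 7*k**2 + 43*k/4 + 6.
Need (2)·f(k+1) − (1)·f(k) = k**3 + 7*k**2 + 43*k/4 + 6.
Degrees (0,0,3) ⇒ d ≤ 3.
A polynomial solution: f(k) = (4*k**3 + 4*k**2 + 3*k + 2)/4.
Get s_k = R·t_k = 2**k*(-4*k**3 - 4*k**2 - 3*k - 2) with R(k) = B(k−1)f(k)/C(k) = (4*k**3 + 4*k**2 + 3*k + 2)/(4*k**3 + 28*k**2 + 43*k + 24).
Check: Δs_k = 2**k*(-4*k**3 - 28*k**2 - 43*k - 24). ✓
s_(n+1) = 2**(n + 1)*(-4*n**3 - 16*n**2 - 23*n - 13) and s_(0) = -2, so S(n) = -8*2**n*n**3 - 32*2**n*n**2 - 46*2**n*n - 26*2**n + 2.

S(n) = - 8 \cdot 2^{n} n^{3} - 32 \cdot 2^{n} n^{2} - 46 \cdot 2^{n} n - 26 \cdot 2^{n} + 2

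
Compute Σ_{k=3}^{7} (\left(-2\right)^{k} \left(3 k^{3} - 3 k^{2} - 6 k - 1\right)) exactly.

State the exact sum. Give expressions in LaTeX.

Σ = -82184

Compute t_(k+1)/t_k: get 2*(-3*k**3 - 6*k**2 + 3*k + 7)/(3*k**3 - 3*k**2 - 6*k - 1).
A = -2, B = 1, C = k**3 - k**2 - 2*k - 1/3.
Solve (-2)·f(k+1) − (1)·f(k) = k**3 - k**2 - 2*k - 1/3.
Degrees (0,0,3) ⇒ d ≤ 3.
Solving with deg f ≤ 3: f(k) = -(k**3 - 3*k**2 + 1)/3.
Get s_k = R·t_k = (-2)**k*(-k**3 + 3*k**2 - 1) with R(k) = B(k−1)f(k)/C(k) = -(k**3 - 3*k**2 + 1)/(3*k**3 - 3*k**2 - 6*k - 1).
Verify: (-2)**k*(3*k**3 - 3*k**2 - 6*k - 1) matches t_k.
Evaluate s at k=8 and k=3: -82176 and 8; difference -82184.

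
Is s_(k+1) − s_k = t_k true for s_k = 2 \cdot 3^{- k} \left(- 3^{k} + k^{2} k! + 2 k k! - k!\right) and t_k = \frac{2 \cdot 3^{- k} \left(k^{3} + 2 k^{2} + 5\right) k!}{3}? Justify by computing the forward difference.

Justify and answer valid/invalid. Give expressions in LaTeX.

s_(k+1) = 2*(-3*3**k + k**3*factorial(k) + 5*k**2*factorial(k) + 6*k*factorial(k) + 2*factorial(k))/(3*3**k)
s_(k+1) − s_k = 2*(k**3 + 2*k**2 + 5)*factorial(k)/(3*3**k)
(s_(k+1) − s_k) − t_k = 0

valid (s_(k+1) − s_k reduces to t_k)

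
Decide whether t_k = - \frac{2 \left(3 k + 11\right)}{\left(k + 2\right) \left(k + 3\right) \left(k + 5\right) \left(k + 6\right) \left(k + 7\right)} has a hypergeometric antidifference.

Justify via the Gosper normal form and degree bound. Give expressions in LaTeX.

Yes. s_k = \frac{k \left(- k^{2} - 13 k - 52\right)}{30 \left(k^{3} + 13 k^{2} + 52 k + 60\right)}.

The ratio is (k + 2)*(k + 5)*(3*k + 14)/((k + 4)*(k + 8)*(3*k + 11)).
Normal form (A,B,C) = (k + 2, k + 8, k**2 + 23*k/3 + 44/3).
f must satisfy (k + 2)·f(k+1) − (k + 7)·f(k) = k**2 + 23*k/3 + 44/3.
Bound: deg f ≤ 5.
Coefficient equations give f(k) = k*(k + 3)*(k + 4)*(k**2 + 13*k + 52)/180.
Certificate R = B(k−1)f/C = k*(k + 3)*(k + 7)*(k**2 + 13*k + 52)/(60*(3*k + 11)) gives s_k = k*(-k**2 - 13*k - 52)/(30*(k**3 + 13*k**2 + 52*k + 60)).
s_(k+1) − s_k = 2*(-3*k - 11)/(k**5 + 23*k**4 + 203*k**3 + 853*k**2 + 1692*k + 1260) = t_k.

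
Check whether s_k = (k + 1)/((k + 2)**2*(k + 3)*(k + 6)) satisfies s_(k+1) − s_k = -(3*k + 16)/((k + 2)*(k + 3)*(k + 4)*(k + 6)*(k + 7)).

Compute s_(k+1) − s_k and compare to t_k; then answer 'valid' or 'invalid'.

s_(k+1) = (k + 2)/((k + 3)**2*(k + 4)*(k + 7))
s_(k+1) − s_k = (-(k + 1)*(k + 3)*(k + 4)*(k + 7) + (k + 2)**3*(k + 6))/((k + 2)**2*(k + 3)**2*(k + 4)*(k + 6)*(k + 7))
(s_(k+1) − s_k) − t_k = (4*k**2 + 33*k + 60)/(k**7 + 27*k**6 + 301*k**5 + 1797*k**4 + 6214*k**3 + 12468*k**2 + 13464*k + 6048)

Invalid: residual (4*k**2 + 33*k + 60)/(k**7 + 27*k**6 + 301*k**5 + 1797*k**4 + 6214*k**3 + 12468*k**2 + 13464*k + 6048) ≠ 0.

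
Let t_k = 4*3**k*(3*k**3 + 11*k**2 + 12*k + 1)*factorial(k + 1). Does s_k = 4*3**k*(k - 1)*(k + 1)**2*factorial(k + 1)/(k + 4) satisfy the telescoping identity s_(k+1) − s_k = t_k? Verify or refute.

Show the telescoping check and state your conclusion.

s_(k+1) = 12*3**k*k*(k + 2)**2*factorial(k + 2)/(k + 5)
s_(k+1) − s_k = 4*3**k*(3*k**5 + 29*k**4 + 102*k**3 + 164*k**2 + 102*k + 5)*factorial(k + 1)/((k + 4)*(k + 5))
(s_(k+1) − s_k) − t_k = -12*3**k*(3*k**4 + 23*k**3 + 55*k**2 + 49*k + 5)*factorial(k + 1)/((k + 4)*(k + 5))

Invalid: residual -12*3**k*(3*k**4 + 23*k**3 + 55*k**2 + 49*k + 5)*factorial(k + 1)/((k + 4)*(k + 5)) ≠ 0.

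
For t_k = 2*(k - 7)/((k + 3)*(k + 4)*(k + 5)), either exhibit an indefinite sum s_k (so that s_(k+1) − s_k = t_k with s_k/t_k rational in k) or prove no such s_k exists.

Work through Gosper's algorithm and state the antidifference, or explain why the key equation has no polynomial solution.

Ratio r(k) = (k - 6)*(k + 3)/((k - 7)*(k + 6)).
Factor: A=k + 3; B=k + 6; C=k - 7.
Set up (k + 3)·f(k+1) − (k + 5)·f(k) − (k - 7) = 0.
Degrees (1,1,1) ⇒ d ≤ 2.
Match coefficients ⇒ f(k) = -k*(k + 13)/6.
Certificate R = B(k−1)f/C = -k*(k + 5)*(k + 13)/(6*(k - 7)) gives s_k = k*(-k - 13)/(3*(k + 3)*(k + 4)).
Check: Δs_k = 2*(k - 7)/(k**3 + 12*k**2 + 47*k + 60). ✓

s_k = k*(-k - 13)/(3*(k + 3)*(k + 4))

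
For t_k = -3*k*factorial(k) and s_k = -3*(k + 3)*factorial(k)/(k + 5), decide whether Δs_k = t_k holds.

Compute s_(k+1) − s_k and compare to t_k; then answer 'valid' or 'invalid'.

s_(k+1) = -3*(k + 4)*factorial(k + 1)/(k + 6)
s_(k+1) − s_k = -3*(k**3 + 9*k**2 + 20*k + 2)*factorial(k)/((k + 5)*(k + 6))
(s_(k+1) − s_k) − t_k = 6*(k**2 + 5*k - 1)*factorial(k)/((k + 5)*(k + 6))

Invalid: residual 6*(k**2 + 5*k - 1)*factorial(k)/((k + 5)*(k + 6)) ≠ 0.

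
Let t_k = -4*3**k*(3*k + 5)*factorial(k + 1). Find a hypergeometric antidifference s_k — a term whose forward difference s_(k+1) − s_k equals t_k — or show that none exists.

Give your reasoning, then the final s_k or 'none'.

Step 1: r(k) = 3*(k + 2)*(3*k + 8)/(3*k + 5).
Take A(k)=3*k + 6, B(k)=1, C(k)=k + 5/3.
Set up (3*k + 6)·f(k+1) − (1)·f(k) − (k + 5/3) = 0.
Degrees (1,0,1) ⇒ d ≤ 0.
A polynomial solution: f(k) = 1/3.
So s_k = (B(k−1)f/C)·t_k = (1/(3*k + 5))·t_k = -4*3**k*factorial(k + 1).
Verify: -4*3**k*(3*k + 5)*factorial(k + 1) matches t_k.

s_k = -4*3**k*factorial(k + 1)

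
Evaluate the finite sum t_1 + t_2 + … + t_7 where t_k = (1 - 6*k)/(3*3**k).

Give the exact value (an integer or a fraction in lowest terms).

r(k) = (6*k + 5)/(3*(6*k - 1)) after simplifying.
Take A(k)=1/3, B(k)=1, C(k)=k - 1/6.
f must satisfy (1/3)·f(k+1) − (1)·f(k) = k - 1/6.
Bound: deg f ≤ 1.
Solving with deg f ≤ 1: f(k) = -(3*k + 1)/2.
Get s_k = R·t_k = (3*k + 1)/3**k with R(k) = B(k−1)f(k)/C(k) = -3*(3*k + 1)/(6*k - 1).
Δs = (1 - 6*k)/(3*3**k), as required.
Telescoping: Σ = s_(8) − s_(1) = 25/6561 − (4/3) = -8723/6561.

Σ = -8723/6561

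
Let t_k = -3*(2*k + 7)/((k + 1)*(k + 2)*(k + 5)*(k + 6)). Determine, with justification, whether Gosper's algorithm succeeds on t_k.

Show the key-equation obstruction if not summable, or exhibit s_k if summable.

Yes. s_k = 3*k*(-k - 6)/(5*(k**2 + 6*k + 5)).

Step 1: r(k) = (k + 1)*(k + 5)*(2*k + 9)/((k + 3)*(k + 7)*(2*k + 7)).
Take A(k)=k + 1, B(k)=k + 7, C(k)=k**3 + 21*k**2/2 + 73*k/2 + 42.
Set up (k + 1)·f(k+1) − (k + 6)·f(k) − (k**3 + 21*k**2/2 + 73*k/2 + 42) = 0.
Degrees (1,1,3) ⇒ d ≤ 5.
Coefficient equations give f(k) = k*(k + 2)*(k + 3)*(k + 4)*(k + 6)/10.
Then R = B(k−1)f/C = k*(k + 2)*(k + 6)**2/(5*(2*k + 7)), so s_k = R(k)·t_k = 3*k*(-k - 6)/(5*(k**2 + 6*k + 5)).
Verify: 3*(-2*k - 7)/(k**4 + 14*k**3 + 65*k**2 + 112*k + 60) matches t_k.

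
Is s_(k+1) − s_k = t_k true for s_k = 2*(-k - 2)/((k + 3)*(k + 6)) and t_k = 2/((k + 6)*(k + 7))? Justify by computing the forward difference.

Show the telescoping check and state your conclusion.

Invalid: residual 4*(-k - 5)/(k**4 + 20*k**3 + 145*k**2 + 450*k + 504) ≠ 0.

s_(k+1) = 2*(-k - 3)/((k + 4)*(k + 7))
s_(k+1) − s_k = 2*(k**2 + 5*k + 2)/(k**4 + 20*k**3 + 145*k**2 + 450*k + 504)
(s_(k+1) − s_k) − t_k = 4*(-k - 5)/(k**4 + 20*k**3 + 145*k**2 + 450*k + 504)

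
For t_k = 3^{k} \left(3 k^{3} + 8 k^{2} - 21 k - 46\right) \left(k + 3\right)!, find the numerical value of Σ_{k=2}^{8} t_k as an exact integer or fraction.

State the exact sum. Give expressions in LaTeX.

Σ = 490265801629920

r(k) = 3*(3*k**4 + 29*k**3 + 72*k**2 - 40*k - 224)/(3*k**3 + 8*k**2 - 21*k - 46) after simplifying.
Factor: A=3*k + 12; B=1; C=k**3 + 8*k**2/3 - 7*k - 46/3.
Set up (3*k + 12)·f(k+1) − (1)·f(k) − (k**3 + 8*k**2/3 - 7*k - 46/3) = 0.
d = 2 from the (1,0,3) case.
Coefficient equations give f(k) = (k**2 - 3*k - 2)/3.
Then R = B(k−1)f/C = (k**2 - 3*k - 2)/(3*k**3 + 8*k**2 - 21*k - 46), so s_k = R(k)·t_k = 3**k*(k**2 - 3*k - 2)*factorial(k + 3).
Check: Δs_k = 3**k*(3*k**3 + 8*k**2 - 21*k - 46)*factorial(k + 3). ✓
Σ_(k=2)^(8) t_k = s_(9) − s_(2) = 490265801625600 − (-4320) = 490265801629920.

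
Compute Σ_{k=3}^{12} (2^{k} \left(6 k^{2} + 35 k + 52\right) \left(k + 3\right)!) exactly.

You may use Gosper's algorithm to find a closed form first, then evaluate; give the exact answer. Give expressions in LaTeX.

t_(k+1)/t_k = 2*(6*k**3 + 71*k**2 + 281*k + 372)/(6*k**2 + 35*k + 52).
Gosper form: A/B · C(k+1)/C(k) with A=2*k + 8, B=1, C=k**2 + 35*k/6 + 26/3.
Key eq: (2*k + 8)·f(k+1) = (1)·f(k) + (k**2 + 35*k/6 + 26/3).
Bound: deg f ≤ 1.
A polynomial solution: f(k) = (3*k + 4)/6.
Get s_k = R·t_k = 2**k*(3*k + 4)*factorial(k + 3) with R(k) = B(k−1)f(k)/C(k) = (3*k + 4)/(6*k**2 + 35*k + 52).
Verify: 2**k*(6*k**2 + 35*k + 52)*factorial(k + 3) matches t_k.
Telescoping: Σ = s_(13) − s_(3) = 7370178274787328000 − (74880) = 7370178274787253120.

Σ = 7370178274787253120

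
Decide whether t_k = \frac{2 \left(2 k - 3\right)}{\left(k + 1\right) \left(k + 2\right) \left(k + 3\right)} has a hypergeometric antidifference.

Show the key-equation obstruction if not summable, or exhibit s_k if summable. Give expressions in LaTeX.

Ratio r(k) = (k + 1)*(2*k - 1)/((k + 4)*(2*k - 3)).
So A=k + 1 and B=k + 4, with C=k - 3/2.
Key eq: (k + 1)·f(k+1) = (k + 3)·f(k) + (k - 3/2).
d = 2 from the (1,1,1) case.
Coefficient equations give f(k) = -k*(k + 11)/8.
Certificate R = B(k−1)f/C = -k*(k + 3)*(k + 11)/(4*(2*k - 3)) gives s_k = k*(-k - 11)/(2*(k + 1)*(k + 2)).
Δs = 2*(2*k - 3)/(k**3 + 6*k**2 + 11*k + 6), as required.

Yes. s_k = \frac{k \left(- k - 11\right)}{2 \left(k + 1\right) \left(k + 2\right)}.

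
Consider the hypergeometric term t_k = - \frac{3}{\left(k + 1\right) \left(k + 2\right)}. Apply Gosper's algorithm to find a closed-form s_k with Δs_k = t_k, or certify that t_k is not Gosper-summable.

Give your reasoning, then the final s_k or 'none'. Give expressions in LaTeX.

s_k = - \frac{3 k}{k + 1}

The ratio is (k + 1)/(k + 3).
Normal form (A,B,C) = (k + 1, k + 3, 1).
Need (k + 1)·f(k+1) − (k + 2)·f(k) = 1.
From deg A=1, deg B=1, deg C=0: d=1.
Solving with deg f ≤ 1: f(k) = k.
R(k) = B(k−1)·f(k)/C(k) = k*(k + 2); s_k = R·t_k = -3*k/(k + 1).
Δs = -3/(k**2 + 3*k + 2), as required.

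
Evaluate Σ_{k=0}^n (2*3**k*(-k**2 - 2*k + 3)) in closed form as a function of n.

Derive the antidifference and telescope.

S(n) = -3*3**n*n**2 - 3*3**n*n + 9*3**n - 3

t_(k+1)/t_k = 3*k*(k + 4)/(k**2 + 2*k - 3).
Take A(k)=3, B(k)=1, C(k)=k**2 + 2*k - 3.
Set up (3)·f(k+1) − (1)·f(k) − (k**2 + 2*k - 3) = 0.
Bound: deg f ≤ 2.
Solving with deg f ≤ 2: f(k) = (k**2 - k - 3)/2.
Certificate R = B(k−1)f/C = (k**2 - k - 3)/(2*(k - 1)*(k + 3)) gives s_k = 3**k*(-k**2 + k + 3).
Verify: 2*3**k*(-k**2 - 2*k + 3) matches t_k.
Telescope: S(n) = s_(n+1) − s_(0) = 3**(n + 1)*(-n**2 - n + 3) − (3) = -3*3**n*n**2 - 3*3**n*n + 9*3**n - 3.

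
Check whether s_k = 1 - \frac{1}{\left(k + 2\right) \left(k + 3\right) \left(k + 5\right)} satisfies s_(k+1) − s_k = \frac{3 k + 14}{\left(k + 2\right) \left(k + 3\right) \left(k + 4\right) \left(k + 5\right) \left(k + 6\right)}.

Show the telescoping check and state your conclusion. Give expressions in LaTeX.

s_(k+1) = 1 - 1/((k + 3)*(k + 4)*(k + 6))
s_(k+1) − s_k = (3*k + 14)/(k**5 + 20*k**4 + 155*k**3 + 580*k**2 + 1044*k + 720)
(s_(k+1) − s_k) − t_k = 0

Valid — Δs_k = t_k.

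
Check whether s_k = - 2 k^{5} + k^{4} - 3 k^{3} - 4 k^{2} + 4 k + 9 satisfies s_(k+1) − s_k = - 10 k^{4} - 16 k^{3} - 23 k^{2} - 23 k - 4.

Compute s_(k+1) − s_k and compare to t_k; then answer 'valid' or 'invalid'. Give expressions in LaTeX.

Valid — Δs_k = t_k.

s_(k+1) = -2*k**5 - 9*k**4 - 19*k**3 - 27*k**2 - 19*k + 5
s_(k+1) − s_k = -10*k**4 - 16*k**3 - 23*k**2 - 23*k - 4
(s_(k+1) − s_k) − t_k = 0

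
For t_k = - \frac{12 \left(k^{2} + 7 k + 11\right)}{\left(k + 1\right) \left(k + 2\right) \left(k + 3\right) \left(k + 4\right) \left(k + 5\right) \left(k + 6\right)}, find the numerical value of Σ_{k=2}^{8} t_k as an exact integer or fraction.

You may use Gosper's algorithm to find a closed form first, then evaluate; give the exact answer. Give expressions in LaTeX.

r(k) = (k + 1)*(7*k + (k + 1)**2 + 18)/((k + 7)*(k**2 + 7*k + 11)) after simplifying.
Factor: A=k + 1; B=k + 7; C=k**2 + 7*k + 11.
f must satisfy (k + 1)·f(k+1) − (k + 6)·f(k) = k**2 + 7*k + 11.
From deg A=1, deg B=1, deg C=2: d=5.
Solving with deg f ≤ 5: f(k) = k*(k + 2)*(k + 4)*(k**2 + 9*k + 23)/45.
Then R = B(k−1)f/C = k*(k + 2)*(k + 4)*(k + 6)*(k**2 + 9*k + 23)/(45*(k**2 + 7*k + 11)), so s_k = R(k)·t_k = 4*k*(-k**2 - 9*k - 23)/(15*(k**3 + 9*k**2 + 23*k + 15)).
Verify: 12*(-k**2 - 7*k - 11)/(k**6 + 21*k**5 + 175*k**4 + 735*k**3 + 1624*k**2 + 1764*k + 720) matches t_k.
Σ_(k=2)^(8) t_k = s_(9) − s_(2) = -37/140 − (-8/35) = -1/28.

Σ = -1/28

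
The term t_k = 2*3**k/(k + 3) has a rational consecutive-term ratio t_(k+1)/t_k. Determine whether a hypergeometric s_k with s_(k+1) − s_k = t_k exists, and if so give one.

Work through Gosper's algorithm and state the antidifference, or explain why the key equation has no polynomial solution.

Step 1: r(k) = 3*(k + 3)/(k + 4).
Take A(k)=3*k + 9, B(k)=k + 4, C(k)=1.
Need (3*k + 9)·f(k+1) − (k + 3)·f(k) = 1.
Degrees (1,1,0) ⇒ d ≤ -1.
Negative degree bound (-1): no f exists, t_k not Gosper-summable.

none (Gosper's algorithm certifies no s_k)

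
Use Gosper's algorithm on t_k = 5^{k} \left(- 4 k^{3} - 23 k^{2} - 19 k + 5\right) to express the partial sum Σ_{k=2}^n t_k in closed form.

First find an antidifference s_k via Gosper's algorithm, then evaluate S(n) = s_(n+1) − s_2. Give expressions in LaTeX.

S(n) = - 5 \cdot 5^{n} n^{3} - 25 \cdot 5^{n} n^{2} - 15 \cdot 5^{n} n + 5 \cdot 5^{n} + 200

Ratio r(k) = 5*(4*k**3 + 35*k**2 + 77*k + 41)/(4*k**3 + 23*k**2 + 19*k - 5).
Gosper form: A/B · C(k+1)/C(k) with A=5, B=1, C=k**3 + 23*k**2/4 + 19*k/4 - 5/4.
Solve (5)·f(k+1) − (1)·f(k) = k**3 + 23*k**2/4 + 19*k/4 - 5/4.
d = 3 from the (0,0,3) case.
Solve for f: f(k) = k*(k**2 + 2*k - 4)/4 (degree 3 ≤ 3).
So s_k = (B(k−1)f/C)·t_k = (k*(k**2 + 2*k - 4)/(4*k**3 + 23*k**2 + 19*k - 5))·t_k = 5**k*k*(-k**2 - 2*k + 4).
Check: Δs_k = 5**k*(-4*k**3 - 23*k**2 - 19*k + 5). ✓
Evaluate: s_(n+1) = 5**(n + 1)*(-n**3 - 5*n**2 - 3*n + 1); subtract s_(2) = -200 ⇒ S(n) = -5*5**n*n**3 - 25*5**n*n**2 - 15*5**n*n + 5*5**n + 200.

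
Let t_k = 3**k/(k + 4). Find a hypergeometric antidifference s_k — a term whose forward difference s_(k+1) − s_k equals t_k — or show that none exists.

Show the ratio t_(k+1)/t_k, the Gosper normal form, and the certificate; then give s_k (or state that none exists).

t_(k+1)/t_k = 3*(k + 4)/(k + 5).
Gosper form: A/B · C(k+1)/C(k) with A=3*k + 12, B=k + 5, C=1.
Need (3*k + 12)·f(k+1) − (k + 4)·f(k) = 1.
Degrees (1,1,0) ⇒ d ≤ -1.
d = -1 < 0 ⇒ no nonzero polynomial f; not summable.

none — t_k is not Gosper-summable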